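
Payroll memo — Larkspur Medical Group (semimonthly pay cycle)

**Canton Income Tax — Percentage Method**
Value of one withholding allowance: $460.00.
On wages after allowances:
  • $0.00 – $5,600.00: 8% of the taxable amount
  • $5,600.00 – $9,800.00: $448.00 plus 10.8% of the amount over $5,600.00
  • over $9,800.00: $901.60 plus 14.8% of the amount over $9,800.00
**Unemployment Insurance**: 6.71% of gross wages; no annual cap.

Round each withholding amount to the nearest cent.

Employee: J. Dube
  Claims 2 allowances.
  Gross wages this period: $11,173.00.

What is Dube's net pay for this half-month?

$9,454.65

Canton Income Tax: taxable = $11,173.00 − 2×$460.00 = $10,253.00
  $901.60 + 14.8% × ($10,253.00 − $9,800.00) = $901.60 + 14.8% × $453.00 = $968.64
Unemployment Insurance: 6.71% × $11,173.00 = $749.71
Total withheld: $968.64 + $749.71 = $1,718.35
Net pay: $11,173.00 − $1,718.35 = $9,454.65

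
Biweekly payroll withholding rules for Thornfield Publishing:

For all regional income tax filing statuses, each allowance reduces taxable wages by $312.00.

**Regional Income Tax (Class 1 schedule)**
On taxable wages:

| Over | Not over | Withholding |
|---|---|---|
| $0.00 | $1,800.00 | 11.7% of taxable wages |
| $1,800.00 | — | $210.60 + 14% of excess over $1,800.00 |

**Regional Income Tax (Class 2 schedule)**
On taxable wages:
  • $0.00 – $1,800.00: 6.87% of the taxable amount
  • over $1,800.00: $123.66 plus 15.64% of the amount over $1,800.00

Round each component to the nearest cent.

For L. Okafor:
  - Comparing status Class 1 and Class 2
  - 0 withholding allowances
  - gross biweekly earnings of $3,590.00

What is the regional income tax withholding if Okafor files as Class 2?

$403.62

Regional Income Tax (Class 2): taxable = $3,590.00
  $123.66 + 15.64% × ($3,590.00 − $1,800.00) = $123.66 + 15.64% × $1,790.00 = $403.62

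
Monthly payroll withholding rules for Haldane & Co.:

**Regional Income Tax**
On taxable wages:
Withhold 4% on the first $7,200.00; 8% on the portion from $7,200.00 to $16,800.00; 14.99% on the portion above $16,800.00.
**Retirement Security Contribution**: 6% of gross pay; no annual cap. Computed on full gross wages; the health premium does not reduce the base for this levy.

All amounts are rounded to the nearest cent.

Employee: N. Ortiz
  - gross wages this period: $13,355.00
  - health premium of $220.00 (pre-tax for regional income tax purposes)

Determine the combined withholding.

Regional Income Tax: taxable = $13,355.00 − $220.00 = $13,135.00
  $288.00 + 8% × ($13,135.00 − $7,200.00) = $288.00 + 8% × $5,935.00 = $762.80
Retirement Security Contribution: 6% × $13,355.00 = $801.30
Total: $762.80 + $801.30 = $1,564.10

$1,564.10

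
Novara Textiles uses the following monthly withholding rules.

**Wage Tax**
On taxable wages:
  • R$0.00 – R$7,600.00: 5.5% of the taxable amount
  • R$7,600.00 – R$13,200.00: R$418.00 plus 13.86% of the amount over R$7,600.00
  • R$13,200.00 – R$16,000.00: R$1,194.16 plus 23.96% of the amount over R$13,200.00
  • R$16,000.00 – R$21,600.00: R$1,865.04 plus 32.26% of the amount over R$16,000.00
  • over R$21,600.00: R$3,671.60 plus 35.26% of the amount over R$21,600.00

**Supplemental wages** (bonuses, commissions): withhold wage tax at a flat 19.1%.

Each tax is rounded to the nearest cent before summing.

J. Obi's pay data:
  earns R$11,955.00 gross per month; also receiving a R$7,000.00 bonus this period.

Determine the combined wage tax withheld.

R$2,358.60

Wage Tax: taxable = R$11,955.00
  R$418.00 + 13.86% × (R$11,955.00 − R$7,600.00) = R$418.00 + 13.86% × R$4,355.00 = R$1,021.60
Supplemental (19.1% flat on bonus): 19.1% × R$7,000.00 = R$1,337.00
Total wage tax: R$1,021.60 + R$1,337.00 = R$2,358.60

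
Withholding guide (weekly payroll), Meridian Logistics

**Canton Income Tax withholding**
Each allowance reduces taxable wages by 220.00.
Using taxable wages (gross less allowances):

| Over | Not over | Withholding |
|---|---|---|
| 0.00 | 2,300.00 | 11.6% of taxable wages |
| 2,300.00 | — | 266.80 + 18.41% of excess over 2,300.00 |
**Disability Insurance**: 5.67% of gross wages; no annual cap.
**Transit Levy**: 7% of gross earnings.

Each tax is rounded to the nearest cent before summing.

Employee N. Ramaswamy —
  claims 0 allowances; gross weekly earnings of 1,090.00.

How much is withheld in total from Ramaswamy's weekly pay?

Canton Income Tax: taxable = 1,090.00
  11.6% × 1,090.00 = 126.44
Disability Insurance: 5.67% × 1,090.00 = 61.80
Transit Levy: 7% × 1,090.00 = 76.30
Total: 126.44 + 61.80 + 76.30 = 264.54

264.54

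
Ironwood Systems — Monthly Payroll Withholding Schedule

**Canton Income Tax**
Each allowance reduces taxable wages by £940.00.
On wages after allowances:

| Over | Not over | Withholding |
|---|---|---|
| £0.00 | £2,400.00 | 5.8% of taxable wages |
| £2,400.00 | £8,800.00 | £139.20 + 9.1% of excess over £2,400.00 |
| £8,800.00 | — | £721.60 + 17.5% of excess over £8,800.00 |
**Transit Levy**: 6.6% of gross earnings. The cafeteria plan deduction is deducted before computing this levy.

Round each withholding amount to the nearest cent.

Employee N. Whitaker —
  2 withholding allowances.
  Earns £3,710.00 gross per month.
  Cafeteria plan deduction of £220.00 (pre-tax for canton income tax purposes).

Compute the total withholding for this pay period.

£323.72

Canton Income Tax: taxable = £3,710.00 − £220.00 − 2×£940.00 = £1,610.00
  5.8% × £1,610.00 = £93.38
Transit Levy: 6.6% × £3,490.00 = £230.34
Total: £93.38 + £230.34 = £323.72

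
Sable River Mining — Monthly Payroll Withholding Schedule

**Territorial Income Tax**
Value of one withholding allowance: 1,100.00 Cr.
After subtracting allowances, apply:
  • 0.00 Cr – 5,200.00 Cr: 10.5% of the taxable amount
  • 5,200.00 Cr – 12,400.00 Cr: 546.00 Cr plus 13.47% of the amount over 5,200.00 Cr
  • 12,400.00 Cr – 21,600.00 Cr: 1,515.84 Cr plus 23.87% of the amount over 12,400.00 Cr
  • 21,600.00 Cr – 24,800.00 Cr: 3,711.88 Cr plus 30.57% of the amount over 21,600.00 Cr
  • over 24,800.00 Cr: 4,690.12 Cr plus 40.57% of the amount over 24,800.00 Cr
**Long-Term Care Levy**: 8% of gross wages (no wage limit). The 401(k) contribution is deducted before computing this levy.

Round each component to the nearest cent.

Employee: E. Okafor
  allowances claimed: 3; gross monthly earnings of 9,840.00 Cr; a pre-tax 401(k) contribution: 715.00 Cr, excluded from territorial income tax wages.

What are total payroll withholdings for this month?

1,360.19 Cr

Territorial Income Tax: taxable = 9,840.00 Cr − 715.00 Cr − 3×1,100.00 Cr = 5,825.00 Cr
  546.00 Cr + 13.47% × (5,825.00 Cr − 5,200.00 Cr) = 546.00 Cr + 13.47% × 625.00 Cr = 630.19 Cr
Long-Term Care Levy: 8% × 9,125.00 Cr = 730.00 Cr
Total: 630.19 Cr + 730.00 Cr = 1,360.19 Cr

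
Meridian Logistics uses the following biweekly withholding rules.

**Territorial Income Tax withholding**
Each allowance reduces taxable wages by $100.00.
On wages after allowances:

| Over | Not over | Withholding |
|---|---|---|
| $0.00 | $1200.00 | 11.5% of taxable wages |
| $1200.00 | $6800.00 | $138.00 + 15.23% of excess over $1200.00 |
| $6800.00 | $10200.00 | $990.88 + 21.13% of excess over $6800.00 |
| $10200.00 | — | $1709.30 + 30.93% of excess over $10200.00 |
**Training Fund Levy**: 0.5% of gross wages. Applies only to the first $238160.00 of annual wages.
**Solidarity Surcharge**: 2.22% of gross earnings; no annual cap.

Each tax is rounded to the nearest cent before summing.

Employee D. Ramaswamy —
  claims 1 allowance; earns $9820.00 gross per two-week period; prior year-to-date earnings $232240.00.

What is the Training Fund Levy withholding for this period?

$29.60

Training Fund Levy: cap $238160.00 − YTD $232240.00 = $5920.00 subject; 0.5% × $5920.00 = $29.60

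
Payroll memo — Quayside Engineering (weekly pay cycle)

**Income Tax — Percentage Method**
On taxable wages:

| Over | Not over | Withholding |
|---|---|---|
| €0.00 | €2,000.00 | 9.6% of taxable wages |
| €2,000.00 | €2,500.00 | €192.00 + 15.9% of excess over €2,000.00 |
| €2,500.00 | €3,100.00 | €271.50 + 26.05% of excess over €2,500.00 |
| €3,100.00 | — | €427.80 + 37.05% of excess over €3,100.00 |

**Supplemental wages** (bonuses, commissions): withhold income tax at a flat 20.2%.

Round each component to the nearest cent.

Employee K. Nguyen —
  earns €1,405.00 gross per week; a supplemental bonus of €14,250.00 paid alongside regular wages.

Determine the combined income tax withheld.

Income Tax: taxable = €1,405.00
  9.6% × €1,405.00 = €134.88
Supplemental (20.2% flat on bonus): 20.2% × €14,250.00 = €2,878.50
Total income tax: €134.88 + €2,878.50 = €3,013.38

€3,013.38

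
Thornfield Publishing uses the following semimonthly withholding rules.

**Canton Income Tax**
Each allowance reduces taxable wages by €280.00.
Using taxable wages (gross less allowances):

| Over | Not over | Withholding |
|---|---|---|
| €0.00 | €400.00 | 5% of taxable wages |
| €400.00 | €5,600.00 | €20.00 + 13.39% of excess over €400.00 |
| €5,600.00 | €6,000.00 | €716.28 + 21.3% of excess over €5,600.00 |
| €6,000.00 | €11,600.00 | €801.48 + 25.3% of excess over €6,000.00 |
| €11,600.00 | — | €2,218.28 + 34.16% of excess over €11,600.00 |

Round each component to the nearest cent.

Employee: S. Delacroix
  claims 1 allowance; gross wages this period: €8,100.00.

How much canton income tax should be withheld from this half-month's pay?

€1,261.94

Canton Income Tax: taxable = €8,100.00 − 1×€280.00 = €7,820.00
  €801.48 + 25.3% × (€7,820.00 − €6,000.00) = €801.48 + 25.3% × €1,820.00 = €1,261.94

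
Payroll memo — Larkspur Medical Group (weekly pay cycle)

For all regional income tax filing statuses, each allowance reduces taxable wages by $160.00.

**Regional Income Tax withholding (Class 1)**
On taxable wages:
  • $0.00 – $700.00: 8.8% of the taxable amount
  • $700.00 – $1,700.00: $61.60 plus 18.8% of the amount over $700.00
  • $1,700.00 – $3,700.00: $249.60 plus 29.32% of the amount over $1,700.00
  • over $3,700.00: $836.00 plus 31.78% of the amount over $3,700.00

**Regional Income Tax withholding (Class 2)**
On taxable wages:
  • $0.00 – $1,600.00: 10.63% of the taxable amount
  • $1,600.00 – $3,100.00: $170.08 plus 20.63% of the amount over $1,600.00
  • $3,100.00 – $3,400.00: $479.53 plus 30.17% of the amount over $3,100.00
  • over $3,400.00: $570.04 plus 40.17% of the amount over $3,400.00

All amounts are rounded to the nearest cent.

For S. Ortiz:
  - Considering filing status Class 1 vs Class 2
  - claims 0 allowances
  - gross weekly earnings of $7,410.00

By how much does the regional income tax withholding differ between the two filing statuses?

$165.82

Regional Income Tax (Class 1): taxable = $7,410.00
  $836.00 + 31.78% × ($7,410.00 − $3,700.00) = $836.00 + 31.78% × $3,710.00 = $2,015.04
Regional Income Tax (Class 2): taxable = $7,410.00
  $570.04 + 40.17% × ($7,410.00 − $3,400.00) = $570.04 + 40.17% × $4,010.00 = $2,180.86
Difference: |$2,015.04 − $2,180.86| = $165.82 (higher under Class 2)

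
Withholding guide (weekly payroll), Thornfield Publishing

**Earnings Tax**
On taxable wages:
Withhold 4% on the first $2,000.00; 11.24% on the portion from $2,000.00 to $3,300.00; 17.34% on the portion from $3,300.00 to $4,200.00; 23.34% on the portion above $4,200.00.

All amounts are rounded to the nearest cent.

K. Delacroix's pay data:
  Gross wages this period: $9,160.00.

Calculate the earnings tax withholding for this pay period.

$1,539.84

Earnings Tax: taxable = $9,160.00
  $382.18 + 23.34% × ($9,160.00 − $4,200.00) = $382.18 + 23.34% × $4,960.00 = $1,539.84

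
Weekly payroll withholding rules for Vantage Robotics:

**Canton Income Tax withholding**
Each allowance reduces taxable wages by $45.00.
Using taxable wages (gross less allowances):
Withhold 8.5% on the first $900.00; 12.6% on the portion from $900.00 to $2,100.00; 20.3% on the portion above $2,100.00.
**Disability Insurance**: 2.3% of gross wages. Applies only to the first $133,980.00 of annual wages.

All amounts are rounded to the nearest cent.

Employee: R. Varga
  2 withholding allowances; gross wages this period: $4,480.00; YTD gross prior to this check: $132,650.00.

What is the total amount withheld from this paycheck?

Canton Income Tax: taxable = $4,480.00 − 2×$45.00 = $4,390.00
  $227.70 + 20.3% × ($4,390.00 − $2,100.00) = $227.70 + 20.3% × $2,290.00 = $692.57
Disability Insurance: cap $133,980.00 − YTD $132,650.00 = $1,330.00 subject; 2.3% × $1,330.00 = $30.59
Total: $692.57 + $30.59 = $723.16

$723.16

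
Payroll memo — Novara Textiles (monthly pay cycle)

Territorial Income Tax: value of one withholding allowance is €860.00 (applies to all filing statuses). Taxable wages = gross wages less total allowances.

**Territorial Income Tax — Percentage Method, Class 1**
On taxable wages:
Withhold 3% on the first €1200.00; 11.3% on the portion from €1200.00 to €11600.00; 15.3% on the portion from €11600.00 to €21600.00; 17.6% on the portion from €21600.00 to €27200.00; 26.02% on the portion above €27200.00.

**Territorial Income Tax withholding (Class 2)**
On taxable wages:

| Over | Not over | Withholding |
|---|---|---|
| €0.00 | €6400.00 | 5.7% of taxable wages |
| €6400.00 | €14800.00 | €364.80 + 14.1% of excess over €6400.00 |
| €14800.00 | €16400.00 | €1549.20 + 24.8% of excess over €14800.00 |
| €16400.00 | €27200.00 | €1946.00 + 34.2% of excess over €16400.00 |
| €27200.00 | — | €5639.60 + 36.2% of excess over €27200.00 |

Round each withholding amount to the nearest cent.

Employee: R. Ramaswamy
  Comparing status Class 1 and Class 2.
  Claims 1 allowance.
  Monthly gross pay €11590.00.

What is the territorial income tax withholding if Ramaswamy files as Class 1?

€1112.89

Territorial Income Tax (Class 1): taxable = €11590.00 − 1×€860.00 = €10730.00
  €36.00 + 11.3% × (€10730.00 − €1200.00) = €36.00 + 11.3% × €9530.00 = €1112.89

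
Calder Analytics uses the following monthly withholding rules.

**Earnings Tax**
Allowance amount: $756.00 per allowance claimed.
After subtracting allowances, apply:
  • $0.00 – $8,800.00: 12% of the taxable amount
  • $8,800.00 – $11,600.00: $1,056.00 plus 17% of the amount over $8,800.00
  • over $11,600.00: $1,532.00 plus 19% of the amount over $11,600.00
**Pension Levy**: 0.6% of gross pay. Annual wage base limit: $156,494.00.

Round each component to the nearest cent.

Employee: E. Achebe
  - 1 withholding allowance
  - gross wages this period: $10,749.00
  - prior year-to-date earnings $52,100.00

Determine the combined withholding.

$1,323.30

Earnings Tax: taxable = $10,749.00 − 1×$756.00 = $9,993.00
  $1,056.00 + 17% × ($9,993.00 − $8,800.00) = $1,056.00 + 17% × $1,193.00 = $1,258.81
Pension Levy: 0.6% × $10,749.00 = $64.49
Total: $1,258.81 + $64.49 = $1,323.30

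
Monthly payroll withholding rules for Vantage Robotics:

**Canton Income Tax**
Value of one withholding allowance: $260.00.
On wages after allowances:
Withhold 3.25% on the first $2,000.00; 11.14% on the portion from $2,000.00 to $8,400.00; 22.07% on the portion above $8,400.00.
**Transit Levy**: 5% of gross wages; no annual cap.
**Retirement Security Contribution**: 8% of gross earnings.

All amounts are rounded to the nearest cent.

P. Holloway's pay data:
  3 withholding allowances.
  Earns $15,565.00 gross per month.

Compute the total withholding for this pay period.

$4,210.58

Canton Income Tax: taxable = $15,565.00 − 3×$260.00 = $14,785.00
  $777.96 + 22.07% × ($14,785.00 − $8,400.00) = $777.96 + 22.07% × $6,385.00 = $2,187.13
Transit Levy: 5% × $15,565.00 = $778.25
Retirement Security Contribution: 8% × $15,565.00 = $1,245.20
Total: $2,187.13 + $778.25 + $1,245.20 = $4,210.58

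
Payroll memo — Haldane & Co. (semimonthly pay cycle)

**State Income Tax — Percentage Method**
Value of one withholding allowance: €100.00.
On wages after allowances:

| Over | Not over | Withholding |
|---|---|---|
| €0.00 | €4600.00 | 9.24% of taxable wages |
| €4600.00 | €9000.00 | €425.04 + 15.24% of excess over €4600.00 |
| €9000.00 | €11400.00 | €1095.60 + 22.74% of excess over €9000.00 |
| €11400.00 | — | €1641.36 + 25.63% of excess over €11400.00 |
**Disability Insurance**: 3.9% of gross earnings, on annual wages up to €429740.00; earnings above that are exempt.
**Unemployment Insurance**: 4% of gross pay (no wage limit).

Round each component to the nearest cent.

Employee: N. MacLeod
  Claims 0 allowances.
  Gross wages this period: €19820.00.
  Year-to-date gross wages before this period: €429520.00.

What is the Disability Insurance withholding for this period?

Disability Insurance: cap €429740.00 − YTD €429520.00 = €220.00 subject; 3.9% × €220.00 = €8.58

€8.58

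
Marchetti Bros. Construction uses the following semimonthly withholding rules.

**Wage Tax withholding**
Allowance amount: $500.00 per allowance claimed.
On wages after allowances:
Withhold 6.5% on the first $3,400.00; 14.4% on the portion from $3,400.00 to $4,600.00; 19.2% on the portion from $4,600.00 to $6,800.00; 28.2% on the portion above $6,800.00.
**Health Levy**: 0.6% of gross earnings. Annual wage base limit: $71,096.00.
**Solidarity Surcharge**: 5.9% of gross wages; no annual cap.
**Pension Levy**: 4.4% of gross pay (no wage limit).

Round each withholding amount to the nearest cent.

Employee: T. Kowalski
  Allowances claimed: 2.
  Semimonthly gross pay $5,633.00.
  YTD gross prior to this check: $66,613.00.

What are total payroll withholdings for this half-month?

$1,007.24

Wage Tax: taxable = $5,633.00 − 2×$500.00 = $4,633.00
  $393.80 + 19.2% × ($4,633.00 − $4,600.00) = $393.80 + 19.2% × $33.00 = $400.14
Health Levy: cap $71,096.00 − YTD $66,613.00 = $4,483.00 subject; 0.6% × $4,483.00 = $26.90
Solidarity Surcharge: 5.9% × $5,633.00 = $332.35
Pension Levy: 4.4% × $5,633.00 = $247.85
Total: $400.14 + $26.90 + $332.35 + $247.85 = $1,007.24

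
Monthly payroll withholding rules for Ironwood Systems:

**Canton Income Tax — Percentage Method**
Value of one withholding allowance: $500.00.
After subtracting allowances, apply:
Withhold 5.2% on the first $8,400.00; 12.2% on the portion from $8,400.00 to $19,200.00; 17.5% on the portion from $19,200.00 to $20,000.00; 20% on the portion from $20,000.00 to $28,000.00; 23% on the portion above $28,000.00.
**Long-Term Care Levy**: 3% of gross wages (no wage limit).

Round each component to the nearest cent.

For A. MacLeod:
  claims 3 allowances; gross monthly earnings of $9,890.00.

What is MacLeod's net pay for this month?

Canton Income Tax: taxable = $9,890.00 − 3×$500.00 = $8,390.00
  5.2% × $8,390.00 = $436.28
Long-Term Care Levy: 3% × $9,890.00 = $296.70
Total withheld: $436.28 + $296.70 = $732.98
Net pay: $9,890.00 − $732.98 = $9,157.02

$9,157.02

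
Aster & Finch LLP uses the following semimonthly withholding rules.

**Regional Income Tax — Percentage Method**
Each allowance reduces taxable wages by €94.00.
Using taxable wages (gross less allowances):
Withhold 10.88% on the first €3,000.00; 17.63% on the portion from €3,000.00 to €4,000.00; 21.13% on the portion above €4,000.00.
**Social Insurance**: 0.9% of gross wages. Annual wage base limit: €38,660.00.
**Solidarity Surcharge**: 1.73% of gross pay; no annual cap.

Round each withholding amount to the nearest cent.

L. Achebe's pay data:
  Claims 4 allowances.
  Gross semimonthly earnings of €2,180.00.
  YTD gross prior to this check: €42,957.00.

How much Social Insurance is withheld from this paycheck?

€0.00

Social Insurance: YTD €42,957.00 ≥ cap €38,660.00 → €0.00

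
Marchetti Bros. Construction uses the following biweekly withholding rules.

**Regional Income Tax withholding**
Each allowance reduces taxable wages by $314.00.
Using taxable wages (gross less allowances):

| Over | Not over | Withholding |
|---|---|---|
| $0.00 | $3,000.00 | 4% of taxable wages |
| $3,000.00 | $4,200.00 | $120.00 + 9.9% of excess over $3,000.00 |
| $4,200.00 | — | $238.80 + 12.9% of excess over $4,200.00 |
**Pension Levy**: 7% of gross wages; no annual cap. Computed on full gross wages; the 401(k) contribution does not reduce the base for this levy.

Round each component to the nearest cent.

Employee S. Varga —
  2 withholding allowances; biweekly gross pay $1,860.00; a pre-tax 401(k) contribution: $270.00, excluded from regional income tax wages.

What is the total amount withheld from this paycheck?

Regional Income Tax: taxable = $1,860.00 − $270.00 − 2×$314.00 = $962.00
  4% × $962.00 = $38.48
Pension Levy: 7% × $1,860.00 = $130.20
Total: $38.48 + $130.20 = $168.68

$168.68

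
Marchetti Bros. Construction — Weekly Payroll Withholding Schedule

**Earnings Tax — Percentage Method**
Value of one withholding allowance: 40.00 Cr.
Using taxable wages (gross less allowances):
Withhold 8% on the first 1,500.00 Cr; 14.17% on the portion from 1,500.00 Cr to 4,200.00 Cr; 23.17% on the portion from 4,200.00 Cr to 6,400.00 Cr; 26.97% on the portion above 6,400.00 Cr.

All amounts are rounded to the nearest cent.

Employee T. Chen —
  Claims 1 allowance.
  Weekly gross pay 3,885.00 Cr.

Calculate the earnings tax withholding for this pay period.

452.29 Cr

Earnings Tax: taxable = 3,885.00 Cr − 1×40.00 Cr = 3,845.00 Cr
  120.00 Cr + 14.17% × (3,845.00 Cr − 1,500.00 Cr) = 120.00 Cr + 14.17% × 2,345.00 Cr = 452.29 Cr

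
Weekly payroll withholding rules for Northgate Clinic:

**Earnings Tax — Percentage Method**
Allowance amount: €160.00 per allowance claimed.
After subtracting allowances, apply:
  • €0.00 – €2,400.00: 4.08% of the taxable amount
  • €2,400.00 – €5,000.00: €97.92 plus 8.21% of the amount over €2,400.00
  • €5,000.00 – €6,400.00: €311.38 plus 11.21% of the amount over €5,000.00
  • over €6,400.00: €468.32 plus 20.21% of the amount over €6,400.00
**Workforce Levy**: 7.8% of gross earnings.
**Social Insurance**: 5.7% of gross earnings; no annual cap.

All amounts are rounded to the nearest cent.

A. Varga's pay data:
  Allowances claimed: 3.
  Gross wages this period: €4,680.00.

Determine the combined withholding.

Earnings Tax: taxable = €4,680.00 − 3×€160.00 = €4,200.00
  €97.92 + 8.21% × (€4,200.00 − €2,400.00) = €97.92 + 8.21% × €1,800.00 = €245.70
Workforce Levy: 7.8% × €4,680.00 = €365.04
Social Insurance: 5.7% × €4,680.00 = €266.76
Total: €245.70 + €365.04 + €266.76 = €877.50

€877.50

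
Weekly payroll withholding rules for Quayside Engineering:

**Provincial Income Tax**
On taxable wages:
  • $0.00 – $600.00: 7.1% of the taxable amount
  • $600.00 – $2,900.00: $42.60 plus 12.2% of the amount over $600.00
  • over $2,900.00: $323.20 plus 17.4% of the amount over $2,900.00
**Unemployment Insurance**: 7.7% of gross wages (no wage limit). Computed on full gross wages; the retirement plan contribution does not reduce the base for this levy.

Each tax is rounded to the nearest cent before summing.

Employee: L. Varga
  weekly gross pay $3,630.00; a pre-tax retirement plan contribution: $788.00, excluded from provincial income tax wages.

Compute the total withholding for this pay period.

$595.63

Provincial Income Tax: taxable = $3,630.00 − $788.00 = $2,842.00
  $42.60 + 12.2% × ($2,842.00 − $600.00) = $42.60 + 12.2% × $2,242.00 = $316.12
Unemployment Insurance: 7.7% × $3,630.00 = $279.51
Total: $316.12 + $279.51 = $595.63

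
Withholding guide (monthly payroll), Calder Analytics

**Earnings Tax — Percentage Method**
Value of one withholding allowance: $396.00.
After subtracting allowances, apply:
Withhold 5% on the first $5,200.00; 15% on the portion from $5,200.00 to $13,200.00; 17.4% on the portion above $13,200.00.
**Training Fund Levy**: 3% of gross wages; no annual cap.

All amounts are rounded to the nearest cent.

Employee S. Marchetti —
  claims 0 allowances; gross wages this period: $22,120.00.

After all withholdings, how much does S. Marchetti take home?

Earnings Tax: taxable = $22,120.00
  $1,460.00 + 17.4% × ($22,120.00 − $13,200.00) = $1,460.00 + 17.4% × $8,920.00 = $3,012.08
Training Fund Levy: 3% × $22,120.00 = $663.60
Total withheld: $3,012.08 + $663.60 = $3,675.68
Net pay: $22,120.00 − $3,675.68 = $18,444.32

$18,444.32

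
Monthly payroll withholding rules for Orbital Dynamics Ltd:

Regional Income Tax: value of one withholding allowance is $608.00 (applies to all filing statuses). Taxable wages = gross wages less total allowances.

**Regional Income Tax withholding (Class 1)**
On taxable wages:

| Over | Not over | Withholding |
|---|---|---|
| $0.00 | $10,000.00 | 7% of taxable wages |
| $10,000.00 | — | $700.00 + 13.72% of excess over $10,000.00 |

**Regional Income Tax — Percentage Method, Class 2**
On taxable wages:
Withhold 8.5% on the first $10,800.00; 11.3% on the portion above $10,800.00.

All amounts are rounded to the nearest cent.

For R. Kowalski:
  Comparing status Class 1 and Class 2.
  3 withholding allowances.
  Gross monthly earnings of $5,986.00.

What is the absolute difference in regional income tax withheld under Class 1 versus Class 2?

Regional Income Tax (Class 1): taxable = $5,986.00 − 3×$608.00 = $4,162.00
  7% × $4,162.00 = $291.34
Regional Income Tax (Class 2): taxable = $5,986.00 − 3×$608.00 = $4,162.00
  8.5% × $4,162.00 = $353.77
Difference: |$291.34 − $353.77| = $62.43 (higher under Class 2)

$62.43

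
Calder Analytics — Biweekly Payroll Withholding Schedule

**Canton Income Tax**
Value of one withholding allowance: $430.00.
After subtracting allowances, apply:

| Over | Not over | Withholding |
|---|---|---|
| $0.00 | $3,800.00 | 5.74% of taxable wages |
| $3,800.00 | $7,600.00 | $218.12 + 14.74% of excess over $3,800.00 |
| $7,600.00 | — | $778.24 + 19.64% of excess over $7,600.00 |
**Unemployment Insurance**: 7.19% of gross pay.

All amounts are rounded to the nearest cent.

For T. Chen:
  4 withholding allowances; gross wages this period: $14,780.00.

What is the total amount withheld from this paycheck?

$2,913.26

Canton Income Tax: taxable = $14,780.00 − 4×$430.00 = $13,060.00
  $778.24 + 19.64% × ($13,060.00 − $7,600.00) = $778.24 + 19.64% × $5,460.00 = $1,850.58
Unemployment Insurance: 7.19% × $14,780.00 = $1,062.68
Total: $1,850.58 + $1,062.68 = $2,913.26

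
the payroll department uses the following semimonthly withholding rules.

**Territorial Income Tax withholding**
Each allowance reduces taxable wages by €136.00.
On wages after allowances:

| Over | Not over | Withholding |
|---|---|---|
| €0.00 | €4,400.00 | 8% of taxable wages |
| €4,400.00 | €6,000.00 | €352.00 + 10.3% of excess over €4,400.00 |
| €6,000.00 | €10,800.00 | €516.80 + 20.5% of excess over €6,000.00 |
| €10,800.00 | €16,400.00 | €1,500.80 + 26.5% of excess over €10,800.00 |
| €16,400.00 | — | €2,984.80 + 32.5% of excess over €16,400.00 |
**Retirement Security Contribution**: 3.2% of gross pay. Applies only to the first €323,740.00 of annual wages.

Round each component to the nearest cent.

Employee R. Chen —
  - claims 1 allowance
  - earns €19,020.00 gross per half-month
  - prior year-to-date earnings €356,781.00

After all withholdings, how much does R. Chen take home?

€15,227.90

Territorial Income Tax: taxable = €19,020.00 − 1×€136.00 = €18,884.00
  €2,984.80 + 32.5% × (€18,884.00 − €16,400.00) = €2,984.80 + 32.5% × €2,484.00 = €3,792.10
Retirement Security Contribution: YTD €356,781.00 ≥ cap €323,740.00 → €0.00
Total withheld: €3,792.10 + €0.00 = €3,792.10
Net pay: €19,020.00 − €3,792.10 = €15,227.90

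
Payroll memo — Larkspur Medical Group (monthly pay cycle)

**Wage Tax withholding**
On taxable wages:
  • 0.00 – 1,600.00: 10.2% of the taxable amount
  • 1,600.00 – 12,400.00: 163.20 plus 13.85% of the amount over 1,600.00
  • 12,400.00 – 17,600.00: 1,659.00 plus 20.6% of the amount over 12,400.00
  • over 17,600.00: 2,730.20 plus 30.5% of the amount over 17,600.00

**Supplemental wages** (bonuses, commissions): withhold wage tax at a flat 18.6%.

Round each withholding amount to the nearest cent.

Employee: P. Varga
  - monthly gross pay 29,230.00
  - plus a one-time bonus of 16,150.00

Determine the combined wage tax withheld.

Wage Tax: taxable = 29,230.00
  2,730.20 + 30.5% × (29,230.00 − 17,600.00) = 2,730.20 + 30.5% × 11,630.00 = 6,277.35
Supplemental (18.6% flat on bonus): 18.6% × 16,150.00 = 3,003.90
Total wage tax: 6,277.35 + 3,003.90 = 9,281.25

9,281.25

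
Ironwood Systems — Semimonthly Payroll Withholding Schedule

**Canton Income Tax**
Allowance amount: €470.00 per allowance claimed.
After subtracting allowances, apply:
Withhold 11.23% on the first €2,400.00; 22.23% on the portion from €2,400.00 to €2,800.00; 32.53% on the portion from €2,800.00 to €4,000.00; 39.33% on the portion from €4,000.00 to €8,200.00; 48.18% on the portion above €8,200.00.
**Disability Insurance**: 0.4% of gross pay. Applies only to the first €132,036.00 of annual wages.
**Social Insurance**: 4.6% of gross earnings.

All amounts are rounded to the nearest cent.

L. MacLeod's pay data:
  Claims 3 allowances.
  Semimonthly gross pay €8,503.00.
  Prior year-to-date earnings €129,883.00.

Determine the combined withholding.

Canton Income Tax: taxable = €8,503.00 − 3×€470.00 = €7,093.00
  €748.80 + 39.33% × (€7,093.00 − €4,000.00) = €748.80 + 39.33% × €3,093.00 = €1,965.28
Disability Insurance: cap €132,036.00 − YTD €129,883.00 = €2,153.00 subject; 0.4% × €2,153.00 = €8.61
Social Insurance: 4.6% × €8,503.00 = €391.14
Total: €1,965.28 + €8.61 + €391.14 = €2,365.03

€2,365.03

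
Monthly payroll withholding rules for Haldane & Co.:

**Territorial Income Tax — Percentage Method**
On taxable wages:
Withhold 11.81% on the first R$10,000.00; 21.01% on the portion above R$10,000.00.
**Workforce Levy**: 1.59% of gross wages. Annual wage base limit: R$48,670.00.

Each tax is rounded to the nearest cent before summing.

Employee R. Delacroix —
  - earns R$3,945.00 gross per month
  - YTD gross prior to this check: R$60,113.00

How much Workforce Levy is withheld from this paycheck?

R$0.00

Workforce Levy: YTD R$60,113.00 ≥ cap R$48,670.00 → R$0.00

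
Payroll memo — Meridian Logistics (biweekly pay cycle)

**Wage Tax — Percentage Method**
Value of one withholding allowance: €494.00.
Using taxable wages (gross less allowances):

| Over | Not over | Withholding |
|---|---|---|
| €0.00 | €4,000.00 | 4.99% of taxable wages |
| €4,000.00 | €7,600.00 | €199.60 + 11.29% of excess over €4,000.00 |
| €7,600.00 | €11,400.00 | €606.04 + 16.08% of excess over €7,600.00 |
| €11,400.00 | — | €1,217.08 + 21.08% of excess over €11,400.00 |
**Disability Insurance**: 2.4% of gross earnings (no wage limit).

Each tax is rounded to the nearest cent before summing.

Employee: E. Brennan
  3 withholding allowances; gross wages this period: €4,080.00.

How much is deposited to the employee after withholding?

€3,852.44

Wage Tax: taxable = €4,080.00 − 3×€494.00 = €2,598.00
  4.99% × €2,598.00 = €129.64
Disability Insurance: 2.4% × €4,080.00 = €97.92
Total withheld: €129.64 + €97.92 = €227.56
Net pay: €4,080.00 − €227.56 = €3,852.44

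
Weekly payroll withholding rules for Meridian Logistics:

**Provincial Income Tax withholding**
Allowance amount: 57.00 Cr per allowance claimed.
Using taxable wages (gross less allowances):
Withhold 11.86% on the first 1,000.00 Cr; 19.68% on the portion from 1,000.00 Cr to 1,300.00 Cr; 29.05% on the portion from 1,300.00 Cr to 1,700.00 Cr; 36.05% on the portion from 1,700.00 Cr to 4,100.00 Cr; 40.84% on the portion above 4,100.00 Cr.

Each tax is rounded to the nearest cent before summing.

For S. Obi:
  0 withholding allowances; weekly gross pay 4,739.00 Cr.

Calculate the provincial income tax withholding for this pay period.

Provincial Income Tax: taxable = 4,739.00 Cr
  1,159.04 Cr + 40.84% × (4,739.00 Cr − 4,100.00 Cr) = 1,159.04 Cr + 40.84% × 639.00 Cr = 1,420.01 Cr

1,420.01 Cr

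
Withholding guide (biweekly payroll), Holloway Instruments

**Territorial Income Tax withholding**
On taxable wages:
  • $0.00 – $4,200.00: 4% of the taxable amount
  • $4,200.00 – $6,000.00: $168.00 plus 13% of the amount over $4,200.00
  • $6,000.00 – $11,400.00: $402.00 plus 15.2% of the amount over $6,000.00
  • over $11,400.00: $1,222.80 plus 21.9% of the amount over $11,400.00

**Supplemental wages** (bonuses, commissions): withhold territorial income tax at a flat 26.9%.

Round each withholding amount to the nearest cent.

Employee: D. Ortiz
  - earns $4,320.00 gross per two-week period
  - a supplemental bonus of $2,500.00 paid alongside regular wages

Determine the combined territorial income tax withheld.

$856.10

Territorial Income Tax: taxable = $4,320.00
  $168.00 + 13% × ($4,320.00 − $4,200.00) = $168.00 + 13% × $120.00 = $183.60
Supplemental (26.9% flat on bonus): 26.9% × $2,500.00 = $672.50
Total territorial income tax: $183.60 + $672.50 = $856.10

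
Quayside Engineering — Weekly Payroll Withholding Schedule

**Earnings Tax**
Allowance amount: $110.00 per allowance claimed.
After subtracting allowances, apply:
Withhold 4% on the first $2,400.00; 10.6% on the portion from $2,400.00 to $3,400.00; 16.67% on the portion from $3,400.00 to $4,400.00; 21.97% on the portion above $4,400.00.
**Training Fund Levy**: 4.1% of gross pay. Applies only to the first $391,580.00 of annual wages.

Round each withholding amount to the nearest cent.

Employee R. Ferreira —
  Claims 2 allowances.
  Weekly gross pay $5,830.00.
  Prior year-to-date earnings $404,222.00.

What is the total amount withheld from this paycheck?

Earnings Tax: taxable = $5,830.00 − 2×$110.00 = $5,610.00
  $368.70 + 21.97% × ($5,610.00 − $4,400.00) = $368.70 + 21.97% × $1,210.00 = $634.54
Training Fund Levy: YTD $404,222.00 ≥ cap $391,580.00 → $0.00
Total: $634.54 + $0.00 = $634.54

$634.54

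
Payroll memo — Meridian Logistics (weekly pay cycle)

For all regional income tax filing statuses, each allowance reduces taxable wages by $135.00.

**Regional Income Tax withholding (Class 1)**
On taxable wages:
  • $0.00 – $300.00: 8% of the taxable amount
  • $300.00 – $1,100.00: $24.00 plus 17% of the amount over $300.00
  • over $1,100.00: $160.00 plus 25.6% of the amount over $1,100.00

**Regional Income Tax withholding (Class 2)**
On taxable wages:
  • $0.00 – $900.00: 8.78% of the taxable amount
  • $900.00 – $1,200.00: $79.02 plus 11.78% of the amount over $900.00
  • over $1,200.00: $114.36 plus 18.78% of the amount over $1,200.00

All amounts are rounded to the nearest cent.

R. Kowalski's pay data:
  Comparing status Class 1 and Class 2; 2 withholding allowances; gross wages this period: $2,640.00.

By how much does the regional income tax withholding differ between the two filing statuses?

$151.03

Regional Income Tax (Class 1): taxable = $2,640.00 − 2×$135.00 = $2,370.00
  $160.00 + 25.6% × ($2,370.00 − $1,100.00) = $160.00 + 25.6% × $1,270.00 = $485.12
Regional Income Tax (Class 2): taxable = $2,640.00 − 2×$135.00 = $2,370.00
  $114.36 + 18.78% × ($2,370.00 − $1,200.00) = $114.36 + 18.78% × $1,170.00 = $334.09
Difference: |$485.12 − $334.09| = $151.03 (higher under Class 1)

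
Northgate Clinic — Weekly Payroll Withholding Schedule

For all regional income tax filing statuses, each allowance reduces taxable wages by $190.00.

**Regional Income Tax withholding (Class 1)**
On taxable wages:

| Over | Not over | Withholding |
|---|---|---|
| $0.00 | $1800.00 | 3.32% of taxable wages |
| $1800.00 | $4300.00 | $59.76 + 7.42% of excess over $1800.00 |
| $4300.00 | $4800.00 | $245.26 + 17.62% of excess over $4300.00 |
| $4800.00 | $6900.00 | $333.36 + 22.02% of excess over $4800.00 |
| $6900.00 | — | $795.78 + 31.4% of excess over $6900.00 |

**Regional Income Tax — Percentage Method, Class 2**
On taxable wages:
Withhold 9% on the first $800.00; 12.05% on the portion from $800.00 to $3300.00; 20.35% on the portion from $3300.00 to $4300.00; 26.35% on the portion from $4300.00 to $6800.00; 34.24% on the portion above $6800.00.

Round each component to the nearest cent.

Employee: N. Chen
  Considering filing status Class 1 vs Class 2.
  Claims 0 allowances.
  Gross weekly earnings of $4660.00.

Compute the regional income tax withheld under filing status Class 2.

$671.61

Regional Income Tax (Class 2): taxable = $4660.00
  $576.75 + 26.35% × ($4660.00 − $4300.00) = $576.75 + 26.35% × $360.00 = $671.61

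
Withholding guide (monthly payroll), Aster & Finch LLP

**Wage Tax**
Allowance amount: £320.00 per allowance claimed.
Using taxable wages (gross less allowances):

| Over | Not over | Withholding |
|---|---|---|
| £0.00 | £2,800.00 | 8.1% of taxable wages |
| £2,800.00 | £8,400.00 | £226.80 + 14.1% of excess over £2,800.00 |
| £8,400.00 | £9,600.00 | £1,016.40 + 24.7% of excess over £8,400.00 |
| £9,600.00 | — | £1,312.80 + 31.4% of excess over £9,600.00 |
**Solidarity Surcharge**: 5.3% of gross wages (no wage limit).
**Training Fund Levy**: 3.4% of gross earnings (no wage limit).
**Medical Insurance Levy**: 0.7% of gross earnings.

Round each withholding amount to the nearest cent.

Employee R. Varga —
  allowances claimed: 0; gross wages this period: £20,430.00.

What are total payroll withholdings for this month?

£6,633.84

Wage Tax: taxable = £20,430.00
  £1,312.80 + 31.4% × (£20,430.00 − £9,600.00) = £1,312.80 + 31.4% × £10,830.00 = £4,713.42
Solidarity Surcharge: 5.3% × £20,430.00 = £1,082.79
Training Fund Levy: 3.4% × £20,430.00 = £694.62
Medical Insurance Levy: 0.7% × £20,430.00 = £143.01
Total: £4,713.42 + £1,082.79 + £694.62 + £143.01 = £6,633.84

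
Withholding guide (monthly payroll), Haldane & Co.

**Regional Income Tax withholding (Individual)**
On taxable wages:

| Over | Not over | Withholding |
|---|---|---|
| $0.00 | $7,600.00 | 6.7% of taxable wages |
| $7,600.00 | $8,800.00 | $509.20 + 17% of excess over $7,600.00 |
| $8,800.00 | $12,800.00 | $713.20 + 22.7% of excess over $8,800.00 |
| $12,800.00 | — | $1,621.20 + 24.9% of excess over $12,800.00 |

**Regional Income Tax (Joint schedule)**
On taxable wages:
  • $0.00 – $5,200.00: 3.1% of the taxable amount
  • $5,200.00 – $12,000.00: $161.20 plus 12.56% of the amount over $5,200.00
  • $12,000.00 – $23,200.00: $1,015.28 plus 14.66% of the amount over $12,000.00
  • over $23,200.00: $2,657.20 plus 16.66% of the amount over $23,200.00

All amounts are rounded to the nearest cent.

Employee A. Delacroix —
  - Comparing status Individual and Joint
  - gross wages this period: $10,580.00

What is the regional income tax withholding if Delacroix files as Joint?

$836.93

Regional Income Tax (Joint): taxable = $10,580.00
  $161.20 + 12.56% × ($10,580.00 − $5,200.00) = $161.20 + 12.56% × $5,380.00 = $836.93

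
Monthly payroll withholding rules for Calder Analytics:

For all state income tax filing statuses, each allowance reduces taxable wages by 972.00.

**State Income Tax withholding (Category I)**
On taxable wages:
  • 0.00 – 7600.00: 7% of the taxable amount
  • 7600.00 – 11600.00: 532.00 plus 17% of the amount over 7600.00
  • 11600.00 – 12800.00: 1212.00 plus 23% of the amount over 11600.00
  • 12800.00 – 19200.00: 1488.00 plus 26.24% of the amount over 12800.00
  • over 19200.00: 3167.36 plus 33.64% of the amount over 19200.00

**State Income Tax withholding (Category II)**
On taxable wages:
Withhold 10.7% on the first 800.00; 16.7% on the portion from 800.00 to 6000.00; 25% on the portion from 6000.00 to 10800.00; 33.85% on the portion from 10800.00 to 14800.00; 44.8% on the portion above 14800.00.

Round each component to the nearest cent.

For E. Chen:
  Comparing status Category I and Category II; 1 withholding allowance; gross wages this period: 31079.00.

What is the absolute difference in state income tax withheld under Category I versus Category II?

3529.07

State Income Tax (Category I): taxable = 31079.00 − 1×972.00 = 30107.00
  3167.36 + 33.64% × (30107.00 − 19200.00) = 3167.36 + 33.64% × 10907.00 = 6836.47
State Income Tax (Category II): taxable = 31079.00 − 1×972.00 = 30107.00
  3508.00 + 44.8% × (30107.00 − 14800.00) = 3508.00 + 44.8% × 15307.00 = 10365.54
Difference: |6836.47 − 10365.54| = 3529.07 (higher under Category II)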